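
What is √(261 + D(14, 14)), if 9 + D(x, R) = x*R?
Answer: 8*√7 ≈ 21.166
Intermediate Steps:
D(x, R) = -9 + R*x (D(x, R) = -9 + x*R = -9 + R*x)
√(261 + D(14, 14)) = √(261 + (-9 + 14*14)) = √(261 + (-9 + 196)) = √(261 + 187) = √448 = 8*√7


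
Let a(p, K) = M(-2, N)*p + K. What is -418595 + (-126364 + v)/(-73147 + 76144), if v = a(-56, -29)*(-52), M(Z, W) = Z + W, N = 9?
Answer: -139403743/333 ≈ -4.1863e+5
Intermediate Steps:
M(Z, W) = W + Z
a(p, K) = K + 7*p (a(p, K) = (9 - 2)*p + K = 7*p + K = K + 7*p)
v = 21892 (v = (-29 + 7*(-56))*(-52) = (-29 - 392)*(-52) = -421*(-52) = 21892)
-418595 + (-126364 + v)/(-73147 + 76144) = -418595 + (-126364 + 21892)/(-73147 + 76144) = -418595 - 104472/2997 = -418595 - 104472*1/2997 = -418595 - 11608/333 = -139403743/333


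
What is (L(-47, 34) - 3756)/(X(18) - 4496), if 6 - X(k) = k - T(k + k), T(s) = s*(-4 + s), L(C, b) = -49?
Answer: 3805/3356 ≈ 1.1338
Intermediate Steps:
X(k) = 6 - k + 2*k*(-4 + 2*k) (X(k) = 6 - (k - (k + k)*(-4 + (k + k))) = 6 - (k - 2*k*(-4 + 2*k)) = 6 + (-k + 2*k*(-4 + 2*k)) = 6 - k + 2*k*(-4 + 2*k))
(L(-47, 34) - 3756)/(X(18) - 4496) = (-49 - 3756)/((6 - 1*18 + 4*18*(-2 + 18)) - 4496) = -3805/((6 - 18 + 4*18*16) - 4496) = -3805/((6 - 18 + 1152) - 4496) = -3805/(1140 - 4496) = -3805/(-3356) = -3805*(-1/3356) = 3805/3356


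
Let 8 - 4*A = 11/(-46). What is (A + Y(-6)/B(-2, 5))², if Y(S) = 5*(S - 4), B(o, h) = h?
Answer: 2134521/33856 ≈ 63.047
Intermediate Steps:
A = 379/184 (A = 2 - 11/(4*(-46)) = 2 - 11*(-1)/(4*46) = 2 - ¼*(-11/46) = 2 + 11/184 = 379/184 ≈ 2.0598)
Y(S) = -20 + 5*S (Y(S) = 5*(-4 + S) = -20 + 5*S)
(A + Y(-6)/B(-2, 5))² = (379/184 + (-20 + 5*(-6))/5)² = (379/184 + (-20 - 30)*(⅕))² = (379/184 - 50*⅕)² = (379/184 - 10)² = (-1461/184)² = 2134521/33856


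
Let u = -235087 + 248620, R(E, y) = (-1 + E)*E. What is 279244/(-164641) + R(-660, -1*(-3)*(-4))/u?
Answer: 22682424536/742695551 ≈ 30.541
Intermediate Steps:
R(E, y) = E*(-1 + E)
u = 13533
279244/(-164641) + R(-660, -1*(-3)*(-4))/u = 279244/(-164641) - 660*(-1 - 660)/13533 = 279244*(-1/164641) - 660*(-661)*(1/13533) = -279244/164641 + 436260*(1/13533) = -279244/164641 + 145420/4511 = 22682424536/742695551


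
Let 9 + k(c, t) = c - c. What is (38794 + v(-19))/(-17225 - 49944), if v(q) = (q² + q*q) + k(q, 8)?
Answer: -39507/67169 ≈ -0.58817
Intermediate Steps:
k(c, t) = -9 (k(c, t) = -9 + (c - c) = -9 + 0 = -9)
v(q) = -9 + 2*q² (v(q) = (q² + q*q) - 9 = (q² + q²) - 9 = 2*q² - 9 = -9 + 2*q²)
(38794 + v(-19))/(-17225 - 49944) = (38794 + (-9 + 2*(-19)²))/(-17225 - 49944) = (38794 + (-9 + 2*361))/(-67169) = (38794 + (-9 + 722))*(-1/67169) = (38794 + 713)*(-1/67169) = 39507*(-1/67169) = -39507/67169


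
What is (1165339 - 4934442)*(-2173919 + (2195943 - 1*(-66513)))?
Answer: -333705072311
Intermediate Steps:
(1165339 - 4934442)*(-2173919 + (2195943 - 1*(-66513))) = -3769103*(-2173919 + (2195943 + 66513)) = -3769103*(-2173919 + 2262456) = -3769103*88537 = -333705072311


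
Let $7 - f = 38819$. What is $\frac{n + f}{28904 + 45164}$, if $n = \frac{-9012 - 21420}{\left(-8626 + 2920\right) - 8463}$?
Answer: $- \frac{45824733}{87455791} \approx -0.52398$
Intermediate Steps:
$f = -38812$ ($f = 7 - 38819 = -38812$)
$n = \frac{10144}{4723}$ ($n = - \frac{30432}{-5706 - 8463} = - \frac{30432}{-14169} = \left(-30432\right) \left(- \frac{1}{14169}\right) = \frac{10144}{4723} \approx 2.1478$)
$\frac{n + f}{28904 + 45164} = \frac{\frac{10144}{4723} - 38812}{28904 + 45164} = - \frac{183298932}{4723 \cdot 74068} = \left(- \frac{183298932}{4723}\right) \frac{1}{74068} = - \frac{45824733}{87455791}$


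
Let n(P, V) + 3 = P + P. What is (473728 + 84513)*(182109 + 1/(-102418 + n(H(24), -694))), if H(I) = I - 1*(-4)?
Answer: 10406498606127944/102365 ≈ 1.0166e+11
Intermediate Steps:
H(I) = 4 + I (H(I) = I + 4 = 4 + I)
n(P, V) = -3 + 2*P (n(P, V) = -3 + (P + P) = -3 + 2*P)
(473728 + 84513)*(182109 + 1/(-102418 + n(H(24), -694))) = (473728 + 84513)*(182109 + 1/(-102418 + (-3 + 2*(4 + 24)))) = 558241*(182109 + 1/(-102418 + (-3 + 2*28))) = 558241*(182109 + 1/(-102418 + (-3 + 56))) = 558241*(182109 + 1/(-102418 + 53)) = 558241*(182109 + 1/(-102365)) = 558241*(182109 - 1/102365) = 558241*(18641587784/102365) = 10406498606127944/102365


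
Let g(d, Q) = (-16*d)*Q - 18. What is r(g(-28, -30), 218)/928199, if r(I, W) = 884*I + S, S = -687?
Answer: -11897559/928199 ≈ -12.818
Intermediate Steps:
g(d, Q) = -18 - 16*Q*d (g(d, Q) = -16*Q*d - 18 = -18 - 16*Q*d)
r(I, W) = -687 + 884*I (r(I, W) = 884*I - 687 = -687 + 884*I)
r(g(-28, -30), 218)/928199 = (-687 + 884*(-18 - 16*(-30)*(-28)))/928199 = (-687 + 884*(-18 - 13440))*(1/928199) = (-687 + 884*(-13458))*(1/928199) = (-687 - 11896872)*(1/928199) = -11897559*1/928199 = -11897559/928199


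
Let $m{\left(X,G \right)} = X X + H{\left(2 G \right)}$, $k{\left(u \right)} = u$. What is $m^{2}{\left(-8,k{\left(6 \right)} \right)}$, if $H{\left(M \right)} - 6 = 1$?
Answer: $5041$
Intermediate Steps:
$H{\left(M \right)} = 7$ ($H{\left(M \right)} = 6 + 1 = 7$)
$m{\left(X,G \right)} = 7 + X^{2}$ ($m{\left(X,G \right)} = X X + 7 = X^{2} + 7 = 7 + X^{2}$)
$m^{2}{\left(-8,k{\left(6 \right)} \right)} = \left(7 + \left(-8\right)^{2}\right)^{2} = \left(7 + 64\right)^{2} = 71^{2} = 5041$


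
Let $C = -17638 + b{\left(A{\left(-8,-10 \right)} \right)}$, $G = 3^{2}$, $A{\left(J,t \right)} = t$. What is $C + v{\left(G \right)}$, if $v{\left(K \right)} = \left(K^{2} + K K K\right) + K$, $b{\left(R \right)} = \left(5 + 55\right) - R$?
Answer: $-16749$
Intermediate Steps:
$b{\left(R \right)} = 60 - R$
$G = 9$
$C = -17568$ ($C = -17638 + \left(60 - -10\right) = -17638 + \left(60 + 10\right) = -17638 + 70 = -17568$)
$v{\left(K \right)} = K + K^{2} + K^{3}$ ($v{\left(K \right)} = \left(K^{2} + K^{2} K\right) + K = \left(K^{2} + K^{3}\right) + K = K + K^{2} + K^{3}$)
$C + v{\left(G \right)} = -17568 + 9 \left(1 + 9 + 9^{2}\right) = -17568 + 9 \left(1 + 9 + 81\right) = -17568 + 9 \cdot 91 = -17568 + 819 = -16749$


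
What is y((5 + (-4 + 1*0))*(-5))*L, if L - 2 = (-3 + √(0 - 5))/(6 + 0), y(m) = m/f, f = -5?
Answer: 3/2 + I*√5/6 ≈ 1.5 + 0.37268*I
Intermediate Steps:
y(m) = -m/5 (y(m) = m/(-5) = m*(-⅕) = -m/5)
L = 3/2 + I*√5/6 (L = 2 + (-3 + √(0 - 5))/(6 + 0) = 2 + (-3 + √(-5))/6 = 2 + (-3 + I*√5)*(⅙) = 2 + (-½ + I*√5/6) = 3/2 + I*√5/6 ≈ 1.5 + 0.37268*I)
y((5 + (-4 + 1*0))*(-5))*L = (-(5 + (-4 + 1*0))*(-5)/5)*(3/2 + I*√5/6) = (-(5 + (-4 + 0))*(-5)/5)*(3/2 + I*√5/6) = (-(5 - 4)*(-5)/5)*(3/2 + I*√5/6) = (-(-5)/5)*(3/2 + I*√5/6) = (-⅕*(-5))*(3/2 + I*√5/6) = 1*(3/2 + I*√5/6) = 3/2 + I*√5/6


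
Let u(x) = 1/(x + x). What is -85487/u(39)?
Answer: -6667986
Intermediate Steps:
u(x) = 1/(2*x)
-85487/u(39) = -85487/((1/2)/39) = -85487/((1/2)*(1/39)) = -85487/1/78 = -85487*78 = -6667986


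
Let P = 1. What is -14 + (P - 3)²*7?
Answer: 14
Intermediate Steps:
-14 + (P - 3)²*7 = -14 + (1 - 3)²*7 = -14 + (-2)²*7 = -14 + 4*7 = -14 + 28 = 14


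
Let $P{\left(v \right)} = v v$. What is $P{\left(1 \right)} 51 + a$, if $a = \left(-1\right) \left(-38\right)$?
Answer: $89$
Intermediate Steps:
$P{\left(v \right)} = v^{2}$
$a = 38$
$P{\left(1 \right)} 51 + a = 1^{2} \cdot 51 + 38 = 1 \cdot 51 + 38 = 51 + 38 = 89$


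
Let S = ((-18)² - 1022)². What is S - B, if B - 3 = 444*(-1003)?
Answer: 932533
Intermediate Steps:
B = -445329 (B = 3 + 444*(-1003) = 3 - 445332 = -445329)
S = 487204 (S = (324 - 1022)² = (-698)² = 487204)
S - B = 487204 - 1*(-445329) = 487204 + 445329 = 932533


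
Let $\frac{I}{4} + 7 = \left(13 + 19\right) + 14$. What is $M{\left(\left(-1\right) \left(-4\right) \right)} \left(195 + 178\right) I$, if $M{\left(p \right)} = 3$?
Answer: $174564$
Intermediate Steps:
$I = 156$ ($I = -28 + 4 \left(\left(13 + 19\right) + 14\right) = -28 + 4 \left(32 + 14\right) = -28 + 4 \cdot 46 = -28 + 184 = 156$)
$M{\left(\left(-1\right) \left(-4\right) \right)} \left(195 + 178\right) I = 3 \left(195 + 178\right) 156 = 3 \cdot 373 \cdot 156 = 3 \cdot 58188 = 174564$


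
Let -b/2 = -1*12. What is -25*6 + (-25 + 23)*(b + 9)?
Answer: -216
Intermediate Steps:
b = 24 (b = -(-2)*12 = -2*(-12) = 24)
-25*6 + (-25 + 23)*(b + 9) = -25*6 + (-25 + 23)*(24 + 9) = -150 - 2*33 = -150 - 66 = -216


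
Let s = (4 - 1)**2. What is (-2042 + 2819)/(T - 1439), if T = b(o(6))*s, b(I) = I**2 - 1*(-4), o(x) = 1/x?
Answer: -3108/5611 ≈ -0.55391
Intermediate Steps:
s = 9 (s = 3**2 = 9)
b(I) = 4 + I**2 (b(I) = I**2 + 4 = 4 + I**2)
T = 145/4 (T = (4 + (1/6)**2)*9 = (4 + 1/36)*9 = (145/36)*9 = 145/4 ≈ 36.250)
(-2042 + 2819)/(T - 1439) = (-2042 + 2819)/(145/4 - 1439) = 777/(-5611/4) = 777*(-4/5611) = -3108/5611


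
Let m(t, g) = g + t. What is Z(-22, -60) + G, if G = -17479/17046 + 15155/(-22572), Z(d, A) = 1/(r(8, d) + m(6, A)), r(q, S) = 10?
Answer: -18378131/10687842 ≈ -1.7195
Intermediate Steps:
Z(d, A) = 1/(16 + A) (Z(d, A) = 1/(10 + (A + 6)) = 1/(10 + (6 + A)) = 1/(16 + A))
G = -36270451/21375684 (G = -17479*1/17046 + 15155*(-1/22572) = -17479/17046 - 15155/22572 = -36270451/21375684 ≈ -1.6968)
Z(-22, -60) + G = 1/(16 - 60) - 36270451/21375684 = 1/(-44) - 36270451/21375684 = -1/44 - 36270451/21375684 = -18378131/10687842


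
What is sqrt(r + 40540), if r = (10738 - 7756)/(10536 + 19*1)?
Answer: sqrt(4516512808510)/10555 ≈ 201.35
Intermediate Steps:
r = 2982/10555 (r = 2982/(10536 + 19) = 2982/10555 ≈ 0.28252)
sqrt(r + 40540) = sqrt(2982/10555 + 40540) = sqrt(427902682/10555) = sqrt(4516512808510)/10555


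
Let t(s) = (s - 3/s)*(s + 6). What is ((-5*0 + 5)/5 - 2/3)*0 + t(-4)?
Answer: -13/2 ≈ -6.5000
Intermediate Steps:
t(s) = (6 + s)*(s - 3/s) (t(s) = (s - 3/s)*(6 + s) = (6 + s)*(s - 3/s))
((-5*0 + 5)/5 - 2/3)*0 + t(-4) = ((-5*0 + 5)/5 - 2/3)*0 + (-3 + (-4)² - 18/(-4) + 6*(-4)) = ((0 + 5)*(⅕) - 2*⅓)*0 + (-3 + 16 - 18*(-¼) - 24) = (5*(⅕) - ⅔)*0 + (-3 + 16 + 9/2 - 24) = (1 - ⅔)*0 - 13/2 = (⅓)*0 - 13/2 = 0 - 13/2 = -13/2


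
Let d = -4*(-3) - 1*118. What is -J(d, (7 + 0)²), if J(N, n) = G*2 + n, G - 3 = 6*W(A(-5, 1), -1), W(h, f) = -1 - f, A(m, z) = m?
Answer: -55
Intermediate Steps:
G = 3 (G = 3 + 6*(-1 - 1*(-1)) = 3 + 6*(-1 + 1) = 3 + 6*0 = 3 + 0 = 3)
d = -106 (d = 12 - 118 = -106)
J(N, n) = 6 + n (J(N, n) = 3*2 + n = 6 + n)
-J(d, (7 + 0)²) = -(6 + (7 + 0)²) = -(6 + 7²) = -(6 + 49) = -1*55 = -55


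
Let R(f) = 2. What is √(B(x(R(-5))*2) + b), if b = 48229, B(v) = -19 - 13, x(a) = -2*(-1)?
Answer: √48197 ≈ 219.54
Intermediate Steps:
x(a) = 2
B(v) = -32
√(B(x(R(-5))*2) + b) = √(-32 + 48229) = √48197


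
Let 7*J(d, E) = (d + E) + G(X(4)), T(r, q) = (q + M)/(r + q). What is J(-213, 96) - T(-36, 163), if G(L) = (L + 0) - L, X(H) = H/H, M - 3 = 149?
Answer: -17064/889 ≈ -19.195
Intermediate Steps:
M = 152 (M = 3 + 149 = 152)
X(H) = 1
T(r, q) = (152 + q)/(q + r) (T(r, q) = (q + 152)/(r + q) = (152 + q)/(q + r))
G(L) = 0 (G(L) = L - L = 0)
J(d, E) = E/7 + d/7 (J(d, E) = ((d + E) + 0)/7 = ((E + d) + 0)/7 = (E + d)/7 = E/7 + d/7)
J(-213, 96) - T(-36, 163) = ((⅐)*96 + (⅐)*(-213)) - (152 + 163)/(163 - 36) = (96/7 - 213/7) - 315/127 = -117/7 - 315/127 = -17064/889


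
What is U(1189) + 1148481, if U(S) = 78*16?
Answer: 1149729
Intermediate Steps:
U(S) = 1248
U(1189) + 1148481 = 1248 + 1148481 = 1149729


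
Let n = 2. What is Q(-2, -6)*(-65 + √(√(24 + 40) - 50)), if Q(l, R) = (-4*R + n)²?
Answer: -43940 + 676*I*√42 ≈ -43940.0 + 4381.0*I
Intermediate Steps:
Q(l, R) = (2 - 4*R)² (Q(l, R) = (-4*R + 2)² = (2 - 4*R)²)
Q(-2, -6)*(-65 + √(√(24 + 40) - 50)) = (4*(-1 + 2*(-6))²)*(-65 + √(√(24 + 40) - 50)) = (4*(-1 - 12)²)*(-65 + √(√64 - 50)) = (4*(-13)²)*(-65 + √(8 - 50)) = (4*169)*(-65 + √(-42)) = 676*(-65 + I*√42) = -43940 + 676*I*√42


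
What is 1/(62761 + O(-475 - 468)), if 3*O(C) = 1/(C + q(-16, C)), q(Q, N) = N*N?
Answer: 2664918/167252918599 ≈ 1.5933e-5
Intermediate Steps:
q(Q, N) = N²
O(C) = 1/(3*(C + C²))
1/(62761 + O(-475 - 468)) = 1/(62761 + 1/(3*(-475 - 468)*(1 + (-475 - 468)))) = 1/(62761 + (⅓)/(-943*(1 - 943))) = 1/(62761 + (⅓)*(-1/943)/(-942)) = 1/(62761 + (⅓)*(-1/943)*(-1/942)) = 1/(62761 + 1/2664918) = 1/(167252918599/2664918) = 2664918/167252918599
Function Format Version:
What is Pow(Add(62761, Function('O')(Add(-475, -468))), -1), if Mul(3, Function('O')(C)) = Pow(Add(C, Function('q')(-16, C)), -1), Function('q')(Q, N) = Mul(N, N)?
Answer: Rational(2664918, 167252918599) ≈ 1.5933e-5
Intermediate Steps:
Function('q')(Q, N) = Pow(N, 2)
Function('O')(C) = Mul(Rational(1, 3), Pow(Add(C, Pow(C, 2)), -1))
Pow(Add(62761, Function('O')(Add(-475, -468))), -1) = Pow(Add(62761, Mul(Rational(1, 3), Pow(Add(-475, -468), -1), Pow(Add(1, Add(-475, -468)), -1))), -1) = Pow(Add(62761, Mul(Rational(1, 3), Pow(-943, -1), Pow(Add(1, -943), -1))), -1) = Pow(Add(62761, Mul(Rational(1, 3), Rational(-1, 943), Pow(-942, -1))), -1) = Pow(Add(62761, Mul(Rational(1, 3), Rational(-1, 943), Rational(-1, 942))), -1) = Pow(Add(62761, Rational(1, 2664918)), -1) = Pow(Rational(167252918599, 2664918), -1) = Rational(2664918, 167252918599)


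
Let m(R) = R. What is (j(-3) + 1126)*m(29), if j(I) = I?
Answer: 32567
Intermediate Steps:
(j(-3) + 1126)*m(29) = (-3 + 1126)*29 = 1123*29 = 32567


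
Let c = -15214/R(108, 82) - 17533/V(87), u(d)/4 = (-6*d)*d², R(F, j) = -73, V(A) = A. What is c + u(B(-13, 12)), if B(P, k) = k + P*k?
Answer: 455135668925/6351 ≈ 7.1664e+7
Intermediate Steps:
u(d) = -24*d³ (u(d) = 4*((-6*d)*d²) = 4*(-6*d³) = -24*d³)
c = 43709/6351 (c = -15214/(-73) - 17533/87 = -15214*(-1/73) - 17533*1/87 = 15214/73 - 17533/87 = 43709/6351 ≈ 6.8822)
c + u(B(-13, 12)) = 43709/6351 - 24*1728*(1 - 13)³ = 43709/6351 - 24*(12*(-12))³ = 43709/6351 - 24*(-144)³ = 43709/6351 - 24*(-2985984) = 43709/6351 + 71663616 = 455135668925/6351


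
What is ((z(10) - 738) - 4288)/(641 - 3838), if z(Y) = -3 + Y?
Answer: 5019/3197 ≈ 1.5699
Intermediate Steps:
((z(10) - 738) - 4288)/(641 - 3838) = (((-3 + 10) - 738) - 4288)/(641 - 3838) = ((7 - 738) - 4288)/(-3197) = (-731 - 4288)*(-1/3197) = -5019*(-1/3197) = 5019/3197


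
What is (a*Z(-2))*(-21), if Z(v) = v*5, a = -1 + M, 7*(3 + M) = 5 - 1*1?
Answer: -720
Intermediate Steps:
M = -17/7 (M = -3 + (5 - 1*1)/7 = -3 + (5 - 1)/7 = -3 + (⅐)*4 = -3 + 4/7 = -17/7 ≈ -2.4286)
a = -24/7 (a = -1 - 17/7 = -24/7 ≈ -3.4286)
Z(v) = 5*v
(a*Z(-2))*(-21) = -120*(-2)/7*(-21) = -24/7*(-10)*(-21) = (240/7)*(-21) = -720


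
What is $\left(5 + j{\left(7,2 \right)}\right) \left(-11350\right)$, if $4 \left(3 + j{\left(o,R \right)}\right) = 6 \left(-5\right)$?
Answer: $62425$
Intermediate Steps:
$j{\left(o,R \right)} = - \frac{21}{2}$ ($j{\left(o,R \right)} = -3 + \frac{6 \left(-5\right)}{4} = -3 + \frac{1}{4} \left(-30\right) = -3 - \frac{15}{2} = - \frac{21}{2}$)
$\left(5 + j{\left(7,2 \right)}\right) \left(-11350\right) = \left(5 - \frac{21}{2}\right) \left(-11350\right) = \left(- \frac{11}{2}\right) \left(-11350\right) = 62425$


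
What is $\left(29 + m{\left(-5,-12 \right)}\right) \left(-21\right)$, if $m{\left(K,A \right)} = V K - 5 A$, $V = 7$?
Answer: $-1134$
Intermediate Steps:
$m{\left(K,A \right)} = - 5 A + 7 K$ ($m{\left(K,A \right)} = 7 K - 5 A = - 5 A + 7 K$)
$\left(29 + m{\left(-5,-12 \right)}\right) \left(-21\right) = \left(29 + \left(\left(-5\right) \left(-12\right) + 7 \left(-5\right)\right)\right) \left(-21\right) = \left(29 + \left(60 - 35\right)\right) \left(-21\right) = \left(29 + 25\right) \left(-21\right) = 54 \left(-21\right) = -1134$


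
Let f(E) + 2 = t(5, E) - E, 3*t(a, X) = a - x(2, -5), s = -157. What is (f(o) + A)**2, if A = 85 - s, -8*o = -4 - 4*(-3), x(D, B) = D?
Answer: 58564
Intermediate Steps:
o = -1 (o = -(-4 - 4*(-3))/8 = -(-4 + 12)/8 = -1/8*8 = -1)
t(a, X) = -2/3 + a/3 (t(a, X) = (a - 1*2)/3 = (a - 2)/3 = (-2 + a)/3 = -2/3 + a/3)
f(E) = -1 - E (f(E) = -2 + ((-2/3 + (1/3)*5) - E) = -2 + ((-2/3 + 5/3) - E) = -2 + (1 - E) = -1 - E)
A = 242 (A = 85 - 1*(-157) = 85 + 157 = 242)
(f(o) + A)**2 = ((-1 - 1*(-1)) + 242)**2 = ((-1 + 1) + 242)**2 = (0 + 242)**2 = 242**2 = 58564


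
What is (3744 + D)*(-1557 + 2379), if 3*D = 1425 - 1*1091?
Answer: 3169084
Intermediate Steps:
D = 334/3 (D = (1425 - 1*1091)/3 = (1425 - 1091)/3 = (1/3)*334 = 334/3 ≈ 111.33)
(3744 + D)*(-1557 + 2379) = (3744 + 334/3)*(-1557 + 2379) = (11566/3)*822 = 3169084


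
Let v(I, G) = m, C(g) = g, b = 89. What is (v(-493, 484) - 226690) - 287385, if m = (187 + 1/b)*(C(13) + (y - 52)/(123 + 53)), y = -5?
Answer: -2003834509/3916 ≈ -5.1170e+5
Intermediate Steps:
m = 9283191/3916 (m = (187 + 1/89)*(13 + (-5 - 52)/(123 + 53)) = (187 + 1/89)*(13 - 57/176) = 16644*(13 - 57*1/176)/89 = 16644*(13 - 57/176)/89 = (16644/89)*(2231/176) = 9283191/3916 ≈ 2370.6)
v(I, G) = 9283191/3916
(v(-493, 484) - 226690) - 287385 = (9283191/3916 - 226690) - 287385 = -878434849/3916 - 287385 = -2003834509/3916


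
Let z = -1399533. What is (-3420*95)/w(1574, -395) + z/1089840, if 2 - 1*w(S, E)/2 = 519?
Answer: 58773649813/187815760 ≈ 312.93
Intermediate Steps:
w(S, E) = -1034 (w(S, E) = 4 - 2*519 = 4 - 1038 = -1034)
(-3420*95)/w(1574, -395) + z/1089840 = -3420*95/(-1034) - 1399533/1089840 = -324900*(-1/1034) - 1399533*1/1089840 = 162450/517 - 466511/363280 = 58773649813/187815760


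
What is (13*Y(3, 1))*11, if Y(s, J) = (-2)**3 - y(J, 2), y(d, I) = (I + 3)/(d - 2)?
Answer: -429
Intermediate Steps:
y(d, I) = (3 + I)/(-2 + d)
Y(s, J) = -8 - 5/(-2 + J) (Y(s, J) = (-2)**3 - (3 + 2)/(-2 + J) = -8 - 5/(-2 + J))
(13*Y(3, 1))*11 = (13*((11 - 8*1)/(-2 + 1)))*11 = (13*((11 - 8)/(-1)))*11 = (13*(-1*3))*11 = (13*(-3))*11 = -39*11 = -429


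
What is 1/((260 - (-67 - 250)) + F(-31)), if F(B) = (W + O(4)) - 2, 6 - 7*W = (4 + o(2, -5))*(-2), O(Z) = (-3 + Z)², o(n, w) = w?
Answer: 7/4036 ≈ 0.0017344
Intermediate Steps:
W = 4/7 (W = 6/7 - (4 - 5)*(-2)/7 = 6/7 - (-1)*(-2)/7 = 6/7 - ⅐*2 = 6/7 - 2/7 = 4/7 ≈ 0.57143)
F(B) = -3/7 (F(B) = (4/7 + (-3 + 4)²) - 2 = (4/7 + 1²) - 2 = (4/7 + 1) - 2 = 11/7 - 2 = -3/7)
1/((260 - (-67 - 250)) + F(-31)) = 1/((260 - (-67 - 250)) - 3/7) = 1/((260 - 1*(-317)) - 3/7) = 1/((260 + 317) - 3/7) = 1/(577 - 3/7) = 1/(4036/7) = 7/4036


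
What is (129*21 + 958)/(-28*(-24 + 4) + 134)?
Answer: 3667/694 ≈ 5.2839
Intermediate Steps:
(129*21 + 958)/(-28*(-24 + 4) + 134) = (2709 + 958)/(-28*(-20) + 134) = 3667/(560 + 134) = 3667/694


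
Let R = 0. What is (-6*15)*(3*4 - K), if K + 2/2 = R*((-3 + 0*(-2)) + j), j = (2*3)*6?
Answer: -1170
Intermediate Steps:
j = 36 (j = 6*6 = 36)
K = -1 (K = -1 + 0*((-3 + 0*(-2)) + 36) = -1 + 0*((-3 + 0) + 36) = -1 + 0*(-3 + 36) = -1 + 0*33 = -1 + 0 = -1)
(-6*15)*(3*4 - K) = (-6*15)*(3*4 - 1*(-1)) = -90*(12 + 1) = -90*13 = -1170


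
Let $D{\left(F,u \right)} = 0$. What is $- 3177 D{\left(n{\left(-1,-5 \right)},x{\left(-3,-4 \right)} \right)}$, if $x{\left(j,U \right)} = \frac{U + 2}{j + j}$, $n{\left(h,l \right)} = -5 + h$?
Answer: $0$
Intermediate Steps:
$x{\left(j,U \right)} = \frac{2 + U}{2 j}$
$- 3177 D{\left(n{\left(-1,-5 \right)},x{\left(-3,-4 \right)} \right)} = \left(-3177\right) 0 = 0$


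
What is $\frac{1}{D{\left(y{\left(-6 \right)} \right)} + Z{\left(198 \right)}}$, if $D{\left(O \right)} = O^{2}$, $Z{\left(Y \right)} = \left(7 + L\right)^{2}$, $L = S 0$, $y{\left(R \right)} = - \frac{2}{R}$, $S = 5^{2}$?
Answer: $\frac{9}{442} \approx 0.020362$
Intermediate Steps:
$S = 25$
$L = 0$ ($L = 25 \cdot 0 = 0$)
$Z{\left(Y \right)} = 49$ ($Z{\left(Y \right)} = \left(7 + 0\right)^{2} = 7^{2} = 49$)
$\frac{1}{D{\left(y{\left(-6 \right)} \right)} + Z{\left(198 \right)}} = \frac{1}{\left(- \frac{2}{-6}\right)^{2} + 49} = \frac{1}{\left(\left(-2\right) \left(- \frac{1}{6}\right)\right)^{2} + 49} = \frac{1}{\left(\frac{1}{3}\right)^{2} + 49} = \frac{1}{\frac{1}{9} + 49} = \frac{1}{\frac{442}{9}} = \frac{9}{442}$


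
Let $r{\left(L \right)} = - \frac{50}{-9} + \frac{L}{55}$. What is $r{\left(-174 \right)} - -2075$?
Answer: $\frac{1028309}{495} \approx 2077.4$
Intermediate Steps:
$r{\left(L \right)} = \frac{50}{9} + \frac{L}{55}$ ($r{\left(L \right)} = \left(-50\right) \left(- \frac{1}{9}\right) + L \frac{1}{55} = \frac{50}{9} + \frac{L}{55}$)
$r{\left(-174 \right)} - -2075 = \left(\frac{50}{9} + \frac{1}{55} \left(-174\right)\right) - -2075 = \left(\frac{50}{9} - \frac{174}{55}\right) + 2075 = \frac{1184}{495} + 2075 = \frac{1028309}{495}$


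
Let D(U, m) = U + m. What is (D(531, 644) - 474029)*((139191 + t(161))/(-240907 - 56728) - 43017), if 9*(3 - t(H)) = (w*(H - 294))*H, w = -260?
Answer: 955878247702262/46995 ≈ 2.0340e+10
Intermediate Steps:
t(H) = 3 - H*(76440 - 260*H)/9 (t(H) = 3 - (-260*(H - 294))*H/9 = 3 - (-260*(-294 + H))*H/9 = 3 - (76440 - 260*H)*H/9 = 3 - H*(76440 - 260*H)/9)
(D(531, 644) - 474029)*((139191 + t(161))/(-240907 - 56728) - 43017) = ((531 + 644) - 474029)*((139191 + (3 - 25480/3*161 + (260/9)*161**2))/(-240907 - 56728) - 43017) = (1175 - 474029)*((139191 + (3 - 4102280/3 + (260/9)*25921))/(-297635) - 43017) = -472854*((139191 + (3 - 4102280/3 + 6739460/9))*(-1/297635) - 43017) = -472854*((139191 - 5567353/9)*(-1/297635) - 43017) = -472854*(-4314634/9*(-1/297635) - 43017) = -472854*(227086/140985 - 43017) = -472854*(-6064524659/140985) = 955878247702262/46995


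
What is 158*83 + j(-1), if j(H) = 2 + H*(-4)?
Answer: 13120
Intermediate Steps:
j(H) = 2 - 4*H
158*83 + j(-1) = 158*83 + (2 - 4*(-1)) = 13114 + (2 + 4) = 13114 + 6 = 13120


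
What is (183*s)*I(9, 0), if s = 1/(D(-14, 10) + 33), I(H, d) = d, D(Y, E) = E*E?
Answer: 0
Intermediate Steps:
D(Y, E) = E**2
s = 1/133 (s = 1/(10**2 + 33) = 1/(100 + 33) = 1/133 ≈ 0.0075188)
(183*s)*I(9, 0) = (183*(1/133))*0 = (183/133)*0 = 0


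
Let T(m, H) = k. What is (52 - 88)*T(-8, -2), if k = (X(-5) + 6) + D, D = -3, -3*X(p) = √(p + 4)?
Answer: -108 + 12*I ≈ -108.0 + 12.0*I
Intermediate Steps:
X(p) = -√(4 + p)/3 (X(p) = -√(p + 4)/3 = -√(4 + p)/3)
k = 3 - I/3 (k = (-√(4 - 5)/3 + 6) - 3 = (-I/3 + 6) - 3 = (6 - I/3) - 3 = 3 - I/3 ≈ 3.0 - 0.33333*I)
T(m, H) = 3 - I/3
(52 - 88)*T(-8, -2) = (52 - 88)*(3 - I/3) = -36*(3 - I/3) = -108 + 12*I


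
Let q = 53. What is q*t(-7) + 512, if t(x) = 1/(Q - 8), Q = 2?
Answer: 3019/6 ≈ 503.17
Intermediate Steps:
t(x) = -1/6 (t(x) = 1/(2 - 8) = 1/(-6) = -1/6)
q*t(-7) + 512 = 53*(-1/6) + 512 = -53/6 + 512 = 3019/6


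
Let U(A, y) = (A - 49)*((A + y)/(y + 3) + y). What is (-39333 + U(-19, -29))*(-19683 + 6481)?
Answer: 6433664650/13 ≈ 4.9490e+8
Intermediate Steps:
U(A, y) = (-49 + A)*(y + (A + y)/(3 + y)) (U(A, y) = (-49 + A)*((A + y)/(3 + y) + y) = (-49 + A)*(y + (A + y)/(3 + y)))
(-39333 + U(-19, -29))*(-19683 + 6481) = (-39333 + ((-19)² - 196*(-29) - 49*(-19) - 49*(-29)² - 19*(-29)² + 4*(-19)*(-29))/(3 - 29))*(-19683 + 6481) = (-39333 + (361 + 5684 + 931 - 49*841 - 19*841 + 2204)/(-26))*(-13202) = (-39333 - (361 + 5684 + 931 - 41209 - 15979 + 2204)/26)*(-13202) = (-39333 - 1/26*(-48008))*(-13202) = (-39333 + 24004/13)*(-13202) = -487325/13*(-13202) = 6433664650/13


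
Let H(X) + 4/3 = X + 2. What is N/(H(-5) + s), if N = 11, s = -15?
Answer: -33/58 ≈ -0.56897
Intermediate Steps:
H(X) = 2/3 + X (H(X) = -4/3 + (X + 2) = -4/3 + (2 + X) = 2/3 + X)
N/(H(-5) + s) = 11/((2/3 - 5) - 15) = 11/(-13/3 - 15) = 11/(-58/3) = -3/58*11 = -33/58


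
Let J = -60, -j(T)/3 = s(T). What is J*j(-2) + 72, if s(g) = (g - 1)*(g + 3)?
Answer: -468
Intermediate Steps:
s(g) = (-1 + g)*(3 + g)
j(T) = 9 - 6*T - 3*T**2 (j(T) = -3*(-3 + T**2 + 2*T) = 9 - 6*T - 3*T**2)
J*j(-2) + 72 = -60*(9 - 6*(-2) - 3*(-2)**2) + 72 = -60*(9 + 12 - 3*4) + 72 = -60*(9 + 12 - 12) + 72 = -60*9 + 72 = -540 + 72 = -468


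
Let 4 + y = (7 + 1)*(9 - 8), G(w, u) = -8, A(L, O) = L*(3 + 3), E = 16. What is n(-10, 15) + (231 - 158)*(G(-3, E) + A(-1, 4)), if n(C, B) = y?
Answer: -1018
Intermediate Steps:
A(L, O) = 6*L (A(L, O) = L*6 = 6*L)
y = 4 (y = -4 + (7 + 1)*(9 - 8) = -4 + 8*1 = -4 + 8 = 4)
n(C, B) = 4
n(-10, 15) + (231 - 158)*(G(-3, E) + A(-1, 4)) = 4 + (231 - 158)*(-8 + 6*(-1)) = 4 + 73*(-8 - 6) = 4 + 73*(-14) = 4 - 1022 = -1018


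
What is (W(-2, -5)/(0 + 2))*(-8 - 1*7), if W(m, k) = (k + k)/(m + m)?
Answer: -75/4 ≈ -18.750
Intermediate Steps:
W(m, k) = k/m (W(m, k) = (2*k)/((2*m)) = (2*k)*(1/(2*m)) = k/m)
(W(-2, -5)/(0 + 2))*(-8 - 1*7) = ((-5/(-2))/(0 + 2))*(-8 - 1*7) = ((-5*(-½))/2)*(-8 - 7) = ((½)*(5/2))*(-15) = (5/4)*(-15) = -75/4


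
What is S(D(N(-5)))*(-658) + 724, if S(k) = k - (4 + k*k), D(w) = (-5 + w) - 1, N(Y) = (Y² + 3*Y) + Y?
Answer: 4672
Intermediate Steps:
N(Y) = Y² + 4*Y
D(w) = -6 + w
S(k) = -4 + k - k² (S(k) = k - (4 + k²) = k + (-4 - k²) = -4 + k - k²)
S(D(N(-5)))*(-658) + 724 = (-4 + (-6 - 5*(4 - 5)) - (-6 - 5*(4 - 5))²)*(-658) + 724 = (-4 + (-6 - 5*(-1)) - (-6 - 5*(-1))²)*(-658) + 724 = (-4 + (-6 + 5) - (-6 + 5)²)*(-658) + 724 = (-4 - 1 - 1*(-1)²)*(-658) + 724 = (-4 - 1 - 1*1)*(-658) + 724 = (-4 - 1 - 1)*(-658) + 724 = -6*(-658) + 724 = 3948 + 724 = 4672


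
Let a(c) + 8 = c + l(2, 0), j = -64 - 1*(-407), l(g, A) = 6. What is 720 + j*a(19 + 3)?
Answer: 7580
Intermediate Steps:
j = 343 (j = -64 + 407 = 343)
a(c) = -2 + c (a(c) = -8 + (c + 6) = -8 + (6 + c) = -2 + c)
720 + j*a(19 + 3) = 720 + 343*(-2 + (19 + 3)) = 720 + 343*(-2 + 22) = 720 + 343*20 = 720 + 6860 = 7580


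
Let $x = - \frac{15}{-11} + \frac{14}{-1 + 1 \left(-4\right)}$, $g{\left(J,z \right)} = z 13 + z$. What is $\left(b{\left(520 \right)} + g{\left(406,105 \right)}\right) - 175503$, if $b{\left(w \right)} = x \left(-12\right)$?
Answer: $- \frac{9570867}{55} \approx -1.7402 \cdot 10^{5}$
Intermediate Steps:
$g{\left(J,z \right)} = 14 z$ ($g{\left(J,z \right)} = 13 z + z = 14 z$)
$x = - \frac{79}{55}$ ($x = \left(-15\right) \left(- \frac{1}{11}\right) + \frac{14}{-1 - 4} = \frac{15}{11} + \frac{14}{-5} = \frac{15}{11} + 14 \left(- \frac{1}{5}\right) = \frac{15}{11} - \frac{14}{5} = - \frac{79}{55} \approx -1.4364$)
$b{\left(w \right)} = \frac{948}{55}$ ($b{\left(w \right)} = \left(- \frac{79}{55}\right) \left(-12\right) = \frac{948}{55}$)
$\left(b{\left(520 \right)} + g{\left(406,105 \right)}\right) - 175503 = \left(\frac{948}{55} + 14 \cdot 105\right) - 175503 = \left(\frac{948}{55} + 1470\right) - 175503 = \frac{81798}{55} - 175503 = - \frac{9570867}{55}$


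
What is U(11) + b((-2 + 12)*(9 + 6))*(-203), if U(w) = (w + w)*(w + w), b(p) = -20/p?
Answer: 7666/15 ≈ 511.07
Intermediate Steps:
U(w) = 4*w² (U(w) = (2*w)*(2*w) = 4*w²)
U(11) + b((-2 + 12)*(9 + 6))*(-203) = 4*11² - 20*1/((-2 + 12)*(9 + 6))*(-203) = 4*121 - 20/(10*15)*(-203) = 484 - 20/150*(-203) = 484 - 20*1/150*(-203) = 484 - 2/15*(-203) = 484 + 406/15 = 7666/15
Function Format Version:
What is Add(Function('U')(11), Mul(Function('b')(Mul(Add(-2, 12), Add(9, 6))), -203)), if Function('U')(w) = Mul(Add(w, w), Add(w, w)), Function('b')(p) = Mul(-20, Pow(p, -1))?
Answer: Rational(7666, 15) ≈ 511.07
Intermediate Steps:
Function('U')(w) = Mul(4, Pow(w, 2)) (Function('U')(w) = Mul(Mul(2, w), Mul(2, w)) = Mul(4, Pow(w, 2)))
Add(Function('U')(11), Mul(Function('b')(Mul(Add(-2, 12), Add(9, 6))), -203)) = Add(Mul(4, Pow(11, 2)), Mul(Mul(-20, Pow(Mul(Add(-2, 12), Add(9, 6)), -1)), -203)) = Add(Mul(4, 121), Mul(Mul(-20, Pow(Mul(10, 15), -1)), -203)) = Add(484, Mul(Mul(-20, Pow(150, -1)), -203)) = Add(484, Mul(Mul(-20, Rational(1, 150)), -203)) = Add(484, Mul(Rational(-2, 15), -203)) = Add(484, Rational(406, 15)) = Rational(7666, 15)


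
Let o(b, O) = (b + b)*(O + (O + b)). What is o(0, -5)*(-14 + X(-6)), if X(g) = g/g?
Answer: 0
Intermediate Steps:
o(b, O) = 2*b*(b + 2*O) (o(b, O) = (2*b)*(b + 2*O) = 2*b*(b + 2*O))
X(g) = 1
o(0, -5)*(-14 + X(-6)) = (2*0*(0 + 2*(-5)))*(-14 + 1) = (2*0*(0 - 10))*(-13) = (2*0*(-10))*(-13) = 0*(-13) = 0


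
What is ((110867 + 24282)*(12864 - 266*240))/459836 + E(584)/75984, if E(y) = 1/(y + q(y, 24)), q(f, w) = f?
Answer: -152856388500752113/10202532158208 ≈ -14982.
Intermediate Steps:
E(y) = 1/(2*y) (E(y) = 1/(y + y) = 1/(2*y))
((110867 + 24282)*(12864 - 266*240))/459836 + E(584)/75984 = ((110867 + 24282)*(12864 - 266*240))/459836 + ((½)/584)/75984 = (135149*(12864 - 63840))*(1/459836) + ((½)*(1/584))*(1/75984) = (135149*(-50976))*(1/459836) + (1/1168)*(1/75984) = -6889355424*1/459836 + 1/88749312 = -1722338856/114959 + 1/88749312 = -152856388500752113/10202532158208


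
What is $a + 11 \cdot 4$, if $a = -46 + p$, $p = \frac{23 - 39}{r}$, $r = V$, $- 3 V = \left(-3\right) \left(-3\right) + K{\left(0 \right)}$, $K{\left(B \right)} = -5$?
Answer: $10$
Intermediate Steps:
$V = - \frac{4}{3}$ ($V = - \frac{\left(-3\right) \left(-3\right) - 5}{3} = - \frac{9 - 5}{3} = \left(- \frac{1}{3}\right) 4 = - \frac{4}{3} \approx -1.3333$)
$r = - \frac{4}{3} \approx -1.3333$
$p = 12$ ($p = \frac{23 - 39}{- \frac{4}{3}} = \left(-16\right) \left(- \frac{3}{4}\right) = 12$)
$a = -34$ ($a = -46 + 12 = -34$)
$a + 11 \cdot 4 = -34 + 11 \cdot 4 = -34 + 44 = 10$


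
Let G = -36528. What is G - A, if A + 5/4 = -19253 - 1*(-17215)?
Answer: -137955/4 ≈ -34489.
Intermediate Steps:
A = -8157/4 (A = -5/4 + (-19253 - 1*(-17215)) = -5/4 + (-19253 + 17215) = -5/4 - 2038 = -8157/4 ≈ -2039.3)
G - A = -36528 - 1*(-8157/4) = -36528 + 8157/4 = -137955/4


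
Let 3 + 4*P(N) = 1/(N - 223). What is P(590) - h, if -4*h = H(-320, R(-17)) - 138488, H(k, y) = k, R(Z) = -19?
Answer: -12735909/367 ≈ -34703.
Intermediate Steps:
P(N) = -¾ + 1/(4*(-223 + N)) (P(N) = -¾ + 1/(4*(N - 223)) = -¾ + 1/(4*(-223 + N)))
h = 34702 (h = -(-320 - 138488)/4 = -¼*(-138808) = 34702)
P(590) - h = (670 - 3*590)/(4*(-223 + 590)) - 1*34702 = (¼)*(670 - 1770)/367 - 34702 = (¼)*(1/367)*(-1100) - 34702 = -275/367 - 34702 = -12735909/367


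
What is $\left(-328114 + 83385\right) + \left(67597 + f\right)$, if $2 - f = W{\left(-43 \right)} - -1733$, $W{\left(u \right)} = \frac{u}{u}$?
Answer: $-178864$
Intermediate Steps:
$W{\left(u \right)} = 1$
$f = -1732$ ($f = 2 - \left(1 - -1733\right) = 2 - \left(1 + 1733\right) = 2 - 1734 = -1732$)
$\left(-328114 + 83385\right) + \left(67597 + f\right) = \left(-328114 + 83385\right) + \left(67597 - 1732\right) = -244729 + 65865 = -178864$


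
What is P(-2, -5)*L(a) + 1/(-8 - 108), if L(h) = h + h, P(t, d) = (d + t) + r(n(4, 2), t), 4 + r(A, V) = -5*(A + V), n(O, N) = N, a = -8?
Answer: 20415/116 ≈ 175.99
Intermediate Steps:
r(A, V) = -4 - 5*A - 5*V (r(A, V) = -4 - 5*(A + V) = -4 + (-5*A - 5*V) = -4 - 5*A - 5*V)
P(t, d) = -14 + d - 4*t (P(t, d) = (d + t) + (-4 - 5*2 - 5*t) = (d + t) + (-4 - 10 - 5*t) = (d + t) + (-14 - 5*t) = -14 + d - 4*t)
L(h) = 2*h
P(-2, -5)*L(a) + 1/(-8 - 108) = (-14 - 5 - 4*(-2))*(2*(-8)) + 1/(-8 - 108) = (-14 - 5 + 8)*(-16) + 1/(-116) = -11*(-16) - 1/116 = 176 - 1/116 = 20415/116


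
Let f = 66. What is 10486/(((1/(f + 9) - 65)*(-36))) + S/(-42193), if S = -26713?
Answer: 6311642447/1233892092 ≈ 5.1152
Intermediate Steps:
10486/(((1/(f + 9) - 65)*(-36))) + S/(-42193) = 10486/(((1/(66 + 9) - 65)*(-36))) - 26713/(-42193) = 10486/(((1/75 - 65)*(-36))) - 26713*(-1/42193) = 10486/(((1/75 - 65)*(-36))) + 26713/42193 = 10486/((-4874/75*(-36))) + 26713/42193 = 10486/(58488/25) + 26713/42193 = 10486*(25/58488) + 26713/42193 = 131075/29244 + 26713/42193 = 6311642447/1233892092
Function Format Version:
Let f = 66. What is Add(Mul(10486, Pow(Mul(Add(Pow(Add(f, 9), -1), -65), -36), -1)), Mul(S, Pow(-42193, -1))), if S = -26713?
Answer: Rational(6311642447, 1233892092) ≈ 5.1152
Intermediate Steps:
Add(Mul(10486, Pow(Mul(Add(Pow(Add(f, 9), -1), -65), -36), -1)), Mul(S, Pow(-42193, -1))) = Add(Mul(10486, Pow(Mul(Add(Pow(Add(66, 9), -1), -65), -36), -1)), Mul(-26713, Pow(-42193, -1))) = Add(Mul(10486, Pow(Mul(Add(Pow(75, -1), -65), -36), -1)), Mul(-26713, Rational(-1, 42193))) = Add(Mul(10486, Pow(Mul(Add(Rational(1, 75), -65), -36), -1)), Rational(26713, 42193)) = Add(Mul(10486, Pow(Mul(Rational(-4874, 75), -36), -1)), Rational(26713, 42193)) = Add(Mul(10486, Pow(Rational(58488, 25), -1)), Rational(26713, 42193)) = Add(Mul(10486, Rational(25, 58488)), Rational(26713, 42193)) = Add(Rational(131075, 29244), Rational(26713, 42193)) = Rational(6311642447, 1233892092)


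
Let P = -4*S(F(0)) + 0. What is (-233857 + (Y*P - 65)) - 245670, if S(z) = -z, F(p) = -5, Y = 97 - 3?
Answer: -481472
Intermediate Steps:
Y = 94
P = -20 (P = -(-4)*(-5) + 0 = -4*5 + 0 = -20 + 0 = -20)
(-233857 + (Y*P - 65)) - 245670 = (-233857 + (94*(-20) - 65)) - 245670 = (-233857 + (-1880 - 65)) - 245670 = (-233857 - 1945) - 245670 = -235802 - 245670 = -481472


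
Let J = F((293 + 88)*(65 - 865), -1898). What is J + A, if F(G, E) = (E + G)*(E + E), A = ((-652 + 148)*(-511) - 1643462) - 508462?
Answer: 1162331228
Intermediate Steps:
A = -1894380 (A = (-504*(-511) - 1643462) - 508462 = (257544 - 1643462) - 508462 = -1385918 - 508462 = -1894380)
F(G, E) = 2*E*(E + G) (F(G, E) = (E + G)*(2*E) = 2*E*(E + G))
J = 1164225608 (J = 2*(-1898)*(-1898 + (293 + 88)*(65 - 865)) = 2*(-1898)*(-1898 + 381*(-800)) = 2*(-1898)*(-1898 - 304800) = 2*(-1898)*(-306698) = 1164225608)
J + A = 1164225608 - 1894380 = 1162331228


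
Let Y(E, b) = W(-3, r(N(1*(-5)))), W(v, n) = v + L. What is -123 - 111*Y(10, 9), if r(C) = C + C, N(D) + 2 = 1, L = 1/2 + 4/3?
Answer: 13/2 ≈ 6.5000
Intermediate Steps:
L = 11/6 (L = 1*(½) + 4*(⅓) = ½ + 4/3 = 11/6 ≈ 1.8333)
N(D) = -1 (N(D) = -2 + 1 = -1)
r(C) = 2*C
W(v, n) = 11/6 + v (W(v, n) = v + 11/6 = 11/6 + v)
Y(E, b) = -7/6 (Y(E, b) = 11/6 - 3 = -7/6)
-123 - 111*Y(10, 9) = -123 - 111*(-7/6) = -123 + 259/2 = 13/2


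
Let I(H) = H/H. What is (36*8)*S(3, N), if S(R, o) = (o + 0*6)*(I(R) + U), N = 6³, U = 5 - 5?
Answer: 62208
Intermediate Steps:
I(H) = 1
U = 0
N = 216
S(R, o) = o (S(R, o) = (o + 0*6)*(1 + 0) = (o + 0)*1 = o*1 = o)
(36*8)*S(3, N) = (36*8)*216 = 288*216 = 62208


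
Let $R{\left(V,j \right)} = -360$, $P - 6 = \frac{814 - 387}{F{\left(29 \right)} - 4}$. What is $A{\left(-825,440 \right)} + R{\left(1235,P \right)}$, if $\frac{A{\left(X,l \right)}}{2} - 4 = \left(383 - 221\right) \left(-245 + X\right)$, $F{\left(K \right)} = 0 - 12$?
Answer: $-347032$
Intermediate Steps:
$F{\left(K \right)} = -12$ ($F{\left(K \right)} = 0 - 12 = -12$)
$P = - \frac{331}{16}$ ($P = 6 + \frac{814 - 387}{-12 - 4} = 6 + \frac{427}{-16} = 6 + 427 \left(- \frac{1}{16}\right) = 6 - \frac{427}{16} = - \frac{331}{16} \approx -20.688$)
$A{\left(X,l \right)} = -79372 + 324 X$ ($A{\left(X,l \right)} = 8 + 2 \left(383 - 221\right) \left(-245 + X\right) = 8 + 2 \cdot 162 \left(-245 + X\right) = 8 + 2 \left(-39690 + 162 X\right) = 8 + \left(-79380 + 324 X\right) = -79372 + 324 X$)
$A{\left(-825,440 \right)} + R{\left(1235,P \right)} = \left(-79372 + 324 \left(-825\right)\right) - 360 = \left(-79372 - 267300\right) - 360 = -346672 - 360 = -347032$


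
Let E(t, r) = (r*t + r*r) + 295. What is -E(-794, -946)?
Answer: -1646335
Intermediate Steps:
E(t, r) = 295 + r² + r*t (E(t, r) = (r*t + r²) + 295 = (r² + r*t) + 295 = 295 + r² + r*t)
-E(-794, -946) = -(295 + (-946)² - 946*(-794)) = -(295 + 894916 + 751124) = -1*1646335 = -1646335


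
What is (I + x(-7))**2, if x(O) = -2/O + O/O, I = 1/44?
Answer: 162409/94864 ≈ 1.7120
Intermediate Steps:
I = 1/44 ≈ 0.022727
x(O) = 1 - 2/O (x(O) = -2/O + 1 = 1 - 2/O)
(I + x(-7))**2 = (1/44 + (-2 - 7)/(-7))**2 = (1/44 - 1/7*(-9))**2 = (1/44 + 9/7)**2 = (403/308)**2 = 162409/94864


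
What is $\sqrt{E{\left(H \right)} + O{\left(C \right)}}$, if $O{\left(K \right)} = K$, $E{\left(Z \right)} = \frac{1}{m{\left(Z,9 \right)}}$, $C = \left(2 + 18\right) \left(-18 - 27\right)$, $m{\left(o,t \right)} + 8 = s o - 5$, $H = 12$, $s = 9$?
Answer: $\frac{i \sqrt{8122405}}{95} \approx 30.0 i$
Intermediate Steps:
$m{\left(o,t \right)} = -13 + 9 o$ ($m{\left(o,t \right)} = -8 + \left(9 o - 5\right) = -8 + \left(-5 + 9 o\right) = -13 + 9 o$)
$C = -900$ ($C = 20 \left(-45\right) = -900$)
$E{\left(Z \right)} = \frac{1}{-13 + 9 Z}$
$\sqrt{E{\left(H \right)} + O{\left(C \right)}} = \sqrt{\frac{1}{-13 + 9 \cdot 12} - 900} = \sqrt{\frac{1}{-13 + 108} - 900} = \sqrt{\frac{1}{95} - 900} = \sqrt{- \frac{85499}{95}} = \frac{i \sqrt{8122405}}{95}$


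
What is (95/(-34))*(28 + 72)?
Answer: -4750/17 ≈ -279.41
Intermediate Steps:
(95/(-34))*(28 + 72) = (95*(-1/34))*100 = -95/34*100 = -4750/17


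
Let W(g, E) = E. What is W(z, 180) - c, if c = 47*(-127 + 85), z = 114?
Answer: 2154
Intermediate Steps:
c = -1974 (c = 47*(-42) = -1974)
W(z, 180) - c = 180 - 1*(-1974) = 180 + 1974 = 2154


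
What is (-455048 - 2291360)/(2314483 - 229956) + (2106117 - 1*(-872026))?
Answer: 6208016746953/2084527 ≈ 2.9781e+6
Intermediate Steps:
(-455048 - 2291360)/(2314483 - 229956) + (2106117 - 1*(-872026)) = -2746408/2084527 + (2106117 + 872026) = -2746408*1/2084527 + 2978143 = -2746408/2084527 + 2978143 = 6208016746953/2084527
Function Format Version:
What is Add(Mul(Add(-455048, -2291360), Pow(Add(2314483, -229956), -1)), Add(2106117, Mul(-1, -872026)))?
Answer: Rational(6208016746953, 2084527) ≈ 2.9781e+6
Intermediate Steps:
Add(Mul(Add(-455048, -2291360), Pow(Add(2314483, -229956), -1)), Add(2106117, Mul(-1, -872026))) = Add(Mul(-2746408, Pow(2084527, -1)), Add(2106117, 872026)) = Add(Mul(-2746408, Rational(1, 2084527)), 2978143) = Add(Rational(-2746408, 2084527), 2978143) = Rational(6208016746953, 2084527)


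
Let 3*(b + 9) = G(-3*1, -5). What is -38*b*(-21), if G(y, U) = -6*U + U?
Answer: -532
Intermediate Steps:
G(y, U) = -5*U
b = -⅔ (b = -9 + (-5*(-5))/3 = -9 + (⅓)*25 = -9 + 25/3 = -⅔ ≈ -0.66667)
-38*b*(-21) = -38*(-⅔)*(-21) = (76/3)*(-21) = -532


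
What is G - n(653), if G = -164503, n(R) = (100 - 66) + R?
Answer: -165190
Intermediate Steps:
n(R) = 34 + R
G - n(653) = -164503 - (34 + 653) = -164503 - 1*687 = -164503 - 687 = -165190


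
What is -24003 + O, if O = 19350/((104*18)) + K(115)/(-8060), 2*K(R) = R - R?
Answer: -2495237/104 ≈ -23993.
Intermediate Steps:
K(R) = 0 (K(R) = (R - R)/2 = (½)*0 = 0)
O = 1075/104 (O = 19350/((104*18)) + 0/(-8060) = 19350/1872 + 0*(-1/8060) = 19350*(1/1872) + 0 = 1075/104 + 0 = 1075/104 ≈ 10.337)
-24003 + O = -24003 + 1075/104 = -2495237/104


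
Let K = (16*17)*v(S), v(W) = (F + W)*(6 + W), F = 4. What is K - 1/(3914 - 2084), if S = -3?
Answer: 1493279/1830 ≈ 816.00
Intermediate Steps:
v(W) = (4 + W)*(6 + W)
K = 816 (K = (16*17)*(24 + (-3)² + 10*(-3)) = 272*(24 + 9 - 30) = 272*3 = 816)
K - 1/(3914 - 2084) = 816 - 1/(3914 - 2084) = 816 - 1/1830 = 1493279/1830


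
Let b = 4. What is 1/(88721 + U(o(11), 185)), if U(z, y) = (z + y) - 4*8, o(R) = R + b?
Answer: 1/88889 ≈ 1.1250e-5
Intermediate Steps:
o(R) = 4 + R (o(R) = R + 4 = 4 + R)
U(z, y) = -32 + y + z (U(z, y) = (y + z) - 32 = -32 + y + z)
1/(88721 + U(o(11), 185)) = 1/(88721 + (-32 + 185 + (4 + 11))) = 1/(88721 + (-32 + 185 + 15)) = 1/(88721 + 168) = 1/88889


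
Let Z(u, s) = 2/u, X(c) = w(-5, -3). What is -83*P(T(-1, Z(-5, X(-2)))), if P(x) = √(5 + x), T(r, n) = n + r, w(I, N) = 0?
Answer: -249*√10/5 ≈ -157.48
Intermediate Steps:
X(c) = 0
-83*P(T(-1, Z(-5, X(-2)))) = -83*√(5 + (2/(-5) - 1)) = -83*√(5 + (2*(-⅕) - 1)) = -83*√(5 + (-⅖ - 1)) = -83*√(5 - 7/5) = -249*√10/5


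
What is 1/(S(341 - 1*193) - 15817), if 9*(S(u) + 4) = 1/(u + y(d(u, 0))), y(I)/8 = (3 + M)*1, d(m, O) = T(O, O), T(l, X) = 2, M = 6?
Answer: -1980/31325579 ≈ -6.3207e-5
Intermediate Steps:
d(m, O) = 2
y(I) = 72 (y(I) = 8*((3 + 6)*1) = 8*(9*1) = 8*9 = 72)
S(u) = -4 + 1/(9*(72 + u)) (S(u) = -4 + 1/(9*(u + 72)) = -4 + 1/(9*(72 + u)))
1/(S(341 - 1*193) - 15817) = 1/((-2591 - 36*(341 - 1*193))/(9*(72 + (341 - 1*193))) - 15817) = 1/((-2591 - 36*(341 - 193))/(9*(72 + (341 - 193))) - 15817) = 1/((-2591 - 36*148)/(9*(72 + 148)) - 15817) = 1/((1/9)*(-2591 - 5328)/220 - 15817) = 1/((1/9)*(1/220)*(-7919) - 15817) = 1/(-7919/1980 - 15817) = 1/(-31325579/1980) = -1980/31325579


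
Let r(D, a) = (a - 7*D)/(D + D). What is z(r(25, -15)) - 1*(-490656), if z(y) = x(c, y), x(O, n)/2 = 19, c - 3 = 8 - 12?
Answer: 490694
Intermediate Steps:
c = -1 (c = 3 + (8 - 12) = 3 - 4 = -1)
r(D, a) = (a - 7*D)/(2*D) (r(D, a) = (a - 7*D)/((2*D)) = (a - 7*D)*(1/(2*D)) = (a - 7*D)/(2*D))
x(O, n) = 38 (x(O, n) = 2*19 = 38)
z(y) = 38
z(r(25, -15)) - 1*(-490656) = 38 - 1*(-490656) = 38 + 490656 = 490694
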